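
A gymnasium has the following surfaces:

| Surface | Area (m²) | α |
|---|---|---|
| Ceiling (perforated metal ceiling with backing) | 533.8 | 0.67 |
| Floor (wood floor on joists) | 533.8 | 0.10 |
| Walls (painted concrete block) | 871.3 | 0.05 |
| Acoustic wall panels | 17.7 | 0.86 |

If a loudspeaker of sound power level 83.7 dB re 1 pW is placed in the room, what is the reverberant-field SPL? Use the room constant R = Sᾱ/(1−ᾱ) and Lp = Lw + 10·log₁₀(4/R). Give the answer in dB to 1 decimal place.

Σ(Sᵢαᵢ) = 533.8×0.67 + 533.8×0.10 + 871.3×0.05 + 17.7×0.86 = 469.813; total area S = 1956.6 m².
ᾱ = 469.813/1956.6 = 0.2401; R = Sᾱ/(1−ᾱ) = 469.813/(1−0.2401) = 618.256 m².
Lp = 83.7 + 10·log₁₀(4/618.256) = 83.7 + (-21.89) = 61.8 dB.

61.8 dB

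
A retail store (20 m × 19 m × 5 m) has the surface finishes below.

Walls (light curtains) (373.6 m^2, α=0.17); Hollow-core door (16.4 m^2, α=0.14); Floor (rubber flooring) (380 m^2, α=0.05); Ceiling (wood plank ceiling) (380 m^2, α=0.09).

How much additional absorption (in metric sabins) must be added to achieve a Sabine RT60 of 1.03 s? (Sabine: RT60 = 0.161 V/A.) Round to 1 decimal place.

178.0 sabins

Summing Sᵢαᵢ: 63.512 + 2.296 + 19.000 + 34.200 → A₁ = 119.008 sabins.
Target A₂ = 0.161·1900/1.03 = 296.990 sabins (V = 1900 m³).
ΔA = A₂ − A₁ = 296.990 − 119.008 = 178.0 sabins.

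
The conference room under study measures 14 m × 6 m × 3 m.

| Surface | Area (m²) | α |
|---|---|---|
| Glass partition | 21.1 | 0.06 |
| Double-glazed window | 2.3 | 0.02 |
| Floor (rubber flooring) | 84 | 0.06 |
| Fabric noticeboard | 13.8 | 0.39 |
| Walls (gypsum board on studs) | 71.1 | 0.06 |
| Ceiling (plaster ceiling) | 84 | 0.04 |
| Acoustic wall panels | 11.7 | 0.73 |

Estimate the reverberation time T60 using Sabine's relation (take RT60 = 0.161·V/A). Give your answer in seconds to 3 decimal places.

A = Σ Sᵢαᵢ = 21.1*0.06 + 2.3*0.02 + 84*0.06 + 13.8*0.39 + 71.1*0.06 + 84*0.04 + 11.7*0.73 = 27.901 sabins.
Room volume: 252 m³.
Sabine: RT60 = 0.161 × 252 / 27.901 = 1.454 s.

1.454 sec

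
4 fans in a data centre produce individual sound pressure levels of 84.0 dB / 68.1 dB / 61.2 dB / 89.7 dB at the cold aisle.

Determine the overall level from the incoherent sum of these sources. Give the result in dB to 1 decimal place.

Sum in the linear (power) domain: Σ 10^(Lᵢ/10) = 10^(84.0/10) + 10^(68.1/10) + 10^(61.2/10) + 10^(89.7/10) = 1.192e+09.
Combined level = 10 log₁₀(1.192e+09) = 90.8 dB.

90.8 dB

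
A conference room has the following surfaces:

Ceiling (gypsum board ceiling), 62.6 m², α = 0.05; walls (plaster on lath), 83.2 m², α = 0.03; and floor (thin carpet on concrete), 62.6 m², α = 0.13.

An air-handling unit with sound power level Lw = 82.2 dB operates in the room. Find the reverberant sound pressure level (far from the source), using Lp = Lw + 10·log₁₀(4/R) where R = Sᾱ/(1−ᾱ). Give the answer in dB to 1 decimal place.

76.5 dB

A = 13.764 sabins; S = 208.4 m².
ᾱ = 0.0660, so room constant R = A/(1−ᾱ) = 14.737 m².
Lp = 82.2 + 10·log₁₀(4/14.737) = 82.2 + (-5.66) = 76.5 dB.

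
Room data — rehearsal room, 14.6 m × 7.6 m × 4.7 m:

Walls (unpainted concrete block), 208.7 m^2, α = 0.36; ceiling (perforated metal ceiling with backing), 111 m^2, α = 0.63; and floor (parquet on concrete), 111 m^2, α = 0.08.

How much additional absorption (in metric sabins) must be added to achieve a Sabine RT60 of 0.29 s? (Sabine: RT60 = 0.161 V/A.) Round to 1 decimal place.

135.6 sabins

A₁ = Σ Sᵢαᵢ = 208.7*0.36 + 111*0.63 + 111*0.08 = 153.942 sabins.
Target A₂ = 0.161·521.512/0.29 = 289.529 sabins (V = 521.512 m³).
Shortfall: 289.529 − 153.942 = 135.6 sabins.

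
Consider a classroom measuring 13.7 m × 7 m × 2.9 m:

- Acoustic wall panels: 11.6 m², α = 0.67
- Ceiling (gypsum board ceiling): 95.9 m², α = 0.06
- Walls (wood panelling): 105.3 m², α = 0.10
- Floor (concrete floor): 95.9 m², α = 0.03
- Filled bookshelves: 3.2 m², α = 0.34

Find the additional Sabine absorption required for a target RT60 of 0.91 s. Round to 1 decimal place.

A₁ = Σ Sᵢαᵢ = 11.6*0.67 + 95.9*0.06 + 105.3*0.10 + 95.9*0.03 + 3.2*0.34 = 28.021 sabins.
Target A₂ = 0.161·278.11/0.91 = 49.204 sabins (V = 278.11 m³).
ΔA = A₂ − A₁ = 49.204 − 28.021 = 21.2 sabins.

21.2 sabins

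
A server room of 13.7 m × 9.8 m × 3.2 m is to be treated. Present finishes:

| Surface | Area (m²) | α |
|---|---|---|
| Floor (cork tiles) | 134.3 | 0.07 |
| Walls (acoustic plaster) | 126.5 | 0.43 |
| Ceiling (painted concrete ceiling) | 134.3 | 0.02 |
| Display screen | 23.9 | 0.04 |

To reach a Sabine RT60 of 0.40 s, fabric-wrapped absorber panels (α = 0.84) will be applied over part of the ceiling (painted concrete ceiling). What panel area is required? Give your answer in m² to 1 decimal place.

Total absorption A₁ = 134.3·0.07 + 126.5·0.43 + 134.3·0.02 + 23.9·0.04
  = 9.401 + 54.395 + 2.686 + 0.956 = 67.438 m² sabins.
Required A₂ = 0.161·429.632/0.40 = 172.927 sabins.
ΔA needed = 172.927 − 67.438 = 105.489 sabins.
Net gain per m²: Δα = 0.84 − 0.02 = 0.82.
Panel area = 105.489 / 0.82 = 128.6 m².

128.6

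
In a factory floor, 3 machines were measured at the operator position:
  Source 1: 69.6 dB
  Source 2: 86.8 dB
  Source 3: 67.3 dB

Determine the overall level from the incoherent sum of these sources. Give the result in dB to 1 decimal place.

Σ 10^(Lᵢ/10) = 4.931e+08.
Combined level = 10 log₁₀(4.931e+08) = 86.9 dB.

86.9 dB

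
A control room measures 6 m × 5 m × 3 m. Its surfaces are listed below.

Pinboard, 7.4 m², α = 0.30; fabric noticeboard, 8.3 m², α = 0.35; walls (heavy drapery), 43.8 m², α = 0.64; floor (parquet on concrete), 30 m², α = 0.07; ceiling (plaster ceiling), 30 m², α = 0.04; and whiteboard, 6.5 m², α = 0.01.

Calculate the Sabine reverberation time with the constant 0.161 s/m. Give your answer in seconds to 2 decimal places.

0.40 sec

Summing Sᵢαᵢ: 2.220 + 2.905 + 28.032 + 2.100 + 1.200 + 0.065 → A = 36.522 sabins.
V = 6·5·3 = 90 m³.
T = 0.161 V/A = 0.161·90/36.522 = 0.40 s.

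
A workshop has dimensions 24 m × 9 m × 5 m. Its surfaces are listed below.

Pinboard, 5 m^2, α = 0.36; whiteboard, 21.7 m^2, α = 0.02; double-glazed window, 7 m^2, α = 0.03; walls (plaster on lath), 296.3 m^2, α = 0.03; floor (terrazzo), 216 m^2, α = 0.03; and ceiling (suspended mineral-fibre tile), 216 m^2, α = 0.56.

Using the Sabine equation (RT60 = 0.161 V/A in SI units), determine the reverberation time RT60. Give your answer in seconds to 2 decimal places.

A = Σ Sᵢαᵢ = 5·0.36 + 21.7·0.02 + 7·0.03 + 296.3·0.03 + 216·0.03 + 216·0.56 = 138.773 sabins.
V = 24·9·5 = 1080 m³.
Sabine: RT60 = 0.161 × 1080 / 138.773 = 1.25 s.

1.25 seconds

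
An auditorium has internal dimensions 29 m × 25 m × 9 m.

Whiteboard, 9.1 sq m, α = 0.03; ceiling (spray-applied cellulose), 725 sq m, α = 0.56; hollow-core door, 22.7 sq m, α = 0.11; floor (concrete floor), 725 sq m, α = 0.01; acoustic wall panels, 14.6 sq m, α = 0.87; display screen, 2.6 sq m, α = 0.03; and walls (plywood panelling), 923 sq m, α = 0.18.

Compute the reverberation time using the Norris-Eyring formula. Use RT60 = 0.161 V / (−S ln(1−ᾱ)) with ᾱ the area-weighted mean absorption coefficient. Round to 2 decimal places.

1.54 s

S = Σ Sᵢ = 2422.0 sq m.
Absorption A = 9.1×0.03 + 725×0.56 + 22.7×0.11 + 725×0.01 + 14.6×0.87 + 2.6×0.03 + 923×0.18 = 594.940 sabins.
ᾱ = 594.940 / 2422.0 = 0.2456.
Eyring denominator: −S ln(1−ᾱ) = 682.598.
V = 29 × 25 × 9 = 6525 m³.
T = 0.161·V/[−S·ln(1−ᾱ)] = 0.161·6525/682.598 = 1.54 s.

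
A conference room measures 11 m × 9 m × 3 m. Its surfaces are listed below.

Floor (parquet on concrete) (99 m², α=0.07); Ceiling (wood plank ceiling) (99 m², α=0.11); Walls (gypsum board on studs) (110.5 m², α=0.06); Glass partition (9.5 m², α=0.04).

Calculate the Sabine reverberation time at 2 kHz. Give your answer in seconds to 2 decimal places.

Equivalent absorption area: A = 99·0.07 + 99·0.11 + 110.5·0.06 + 9.5·0.04 = 24.830 m².
Volume V = 11 × 9 × 3 = 297 m³.
RT60 = 0.161 · V / A = 0.161 × 297 / 24.830 = 1.93 s.

1.93 sec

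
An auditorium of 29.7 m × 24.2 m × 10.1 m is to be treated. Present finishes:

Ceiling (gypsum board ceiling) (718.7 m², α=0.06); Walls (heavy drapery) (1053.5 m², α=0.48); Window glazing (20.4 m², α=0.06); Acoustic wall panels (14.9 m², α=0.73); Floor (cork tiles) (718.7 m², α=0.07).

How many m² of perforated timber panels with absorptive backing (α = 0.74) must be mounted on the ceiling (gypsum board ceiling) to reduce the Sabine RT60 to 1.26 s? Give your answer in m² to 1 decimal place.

Total absorption A₁ = 718.7*0.06 + 1053.5*0.48 + 20.4*0.06 + 14.9*0.73 + 718.7*0.07
  = 43.122 + 505.680 + 1.224 + 10.877 + 50.309 = 611.212 m² sabins.
V = 7259.274 m³. Target absorption A₂ = 0.161 × 7259.274 / 1.26 = 927.574 sabins.
ΔA needed = 927.574 − 611.212 = 316.362 sabins.
Each m² of panel replacing the ceiling (gypsum board ceiling) adds (0.74 − 0.06) = 0.68 sabins.
Panel area = 316.362 / 0.68 = 465.2 m².

465.2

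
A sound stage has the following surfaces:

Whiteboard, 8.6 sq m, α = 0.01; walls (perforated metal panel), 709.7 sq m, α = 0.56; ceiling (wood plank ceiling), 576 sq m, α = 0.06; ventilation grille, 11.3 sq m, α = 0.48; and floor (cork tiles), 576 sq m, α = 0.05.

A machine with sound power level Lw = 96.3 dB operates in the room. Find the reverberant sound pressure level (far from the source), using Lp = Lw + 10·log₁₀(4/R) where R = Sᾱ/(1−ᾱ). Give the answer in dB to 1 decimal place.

74.4 dB

A = 466.302 sabins; S = 1881.6 sq m.
ᾱ = 0.2478, so room constant R = A/(1−ᾱ) = 619.918 sq m.
Lp = 96.3 + 10·log₁₀(4/619.918) = 96.3 + (-21.90) = 74.4 dB.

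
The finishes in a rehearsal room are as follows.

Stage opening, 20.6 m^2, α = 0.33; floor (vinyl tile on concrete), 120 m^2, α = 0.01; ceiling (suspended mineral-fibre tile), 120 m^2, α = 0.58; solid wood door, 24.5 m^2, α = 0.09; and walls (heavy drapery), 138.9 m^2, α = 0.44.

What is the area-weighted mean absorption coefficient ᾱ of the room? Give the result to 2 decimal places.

Total surface area S = 424.0 m^2.
A = 20.6·0.33 + 120·0.01 + 120·0.58 + 24.5·0.09 + 138.9·0.44 = 140.919 sabins.
ᾱ = A/S = 0.33.

0.33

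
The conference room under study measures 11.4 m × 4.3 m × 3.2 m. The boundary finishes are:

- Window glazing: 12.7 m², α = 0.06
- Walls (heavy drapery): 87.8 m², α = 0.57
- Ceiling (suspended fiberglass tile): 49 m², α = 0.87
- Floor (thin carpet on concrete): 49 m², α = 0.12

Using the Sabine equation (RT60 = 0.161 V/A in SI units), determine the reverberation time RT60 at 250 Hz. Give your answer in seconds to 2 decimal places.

A = Σ Sᵢαᵢ = 12.7×0.06 + 87.8×0.57 + 49×0.87 + 49×0.12 = 99.318 sabins.
V = 11.4·4.3·3.2 = 156.864 m³.
Sabine: RT60 = 0.161 × 156.864 / 99.318 = 0.25 s.

0.25 seconds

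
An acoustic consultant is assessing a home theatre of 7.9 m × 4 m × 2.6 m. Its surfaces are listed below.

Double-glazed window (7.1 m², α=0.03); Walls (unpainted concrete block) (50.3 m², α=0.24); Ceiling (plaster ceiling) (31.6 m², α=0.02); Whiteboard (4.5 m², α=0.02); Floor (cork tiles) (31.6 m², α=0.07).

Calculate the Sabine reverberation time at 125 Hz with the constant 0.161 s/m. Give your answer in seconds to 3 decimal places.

Equivalent absorption area: A = 7.1*0.03 + 50.3*0.24 + 31.6*0.02 + 4.5*0.02 + 31.6*0.07 = 15.219 m².
Room volume: 82.16 m³.
Sabine: RT60 = 0.161 × 82.16 / 15.219 = 0.869 s.

0.869 sec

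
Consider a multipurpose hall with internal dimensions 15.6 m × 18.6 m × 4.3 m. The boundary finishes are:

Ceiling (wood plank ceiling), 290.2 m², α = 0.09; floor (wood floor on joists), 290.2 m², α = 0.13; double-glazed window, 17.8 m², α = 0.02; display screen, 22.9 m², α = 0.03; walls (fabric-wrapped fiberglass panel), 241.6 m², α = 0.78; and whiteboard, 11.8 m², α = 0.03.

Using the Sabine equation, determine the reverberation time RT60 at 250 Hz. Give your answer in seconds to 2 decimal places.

Total absorption A = 290.2*0.09 + 290.2*0.13 + 17.8*0.02 + 22.9*0.03 + 241.6*0.78 + 11.8*0.03
  = 26.118 + 37.726 + 0.356 + 0.687 + 188.448 + 0.354 = 253.689 m² sabins.
Volume V = 15.6 × 18.6 × 4.3 = 1247.688 m³.
T = 0.161 V/A = 0.161·1247.688/253.689 = 0.79 s.

0.79 s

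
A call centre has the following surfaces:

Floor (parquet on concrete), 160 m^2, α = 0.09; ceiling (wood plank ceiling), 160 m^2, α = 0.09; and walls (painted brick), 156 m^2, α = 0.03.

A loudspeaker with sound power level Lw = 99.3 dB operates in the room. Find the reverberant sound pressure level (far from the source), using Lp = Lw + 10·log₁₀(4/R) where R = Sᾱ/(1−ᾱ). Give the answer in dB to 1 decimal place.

89.8 dB

Σ(Sᵢαᵢ) = 160×0.09 + 160×0.09 + 156×0.03 = 33.480; total area S = 476.0 m^2.
ᾱ = 0.0703, so room constant R = A/(1−ᾱ) = 36.012 m^2.
Lp = 99.3 + 10·log₁₀(4/36.012) = 99.3 + (-9.54) = 89.8 dB.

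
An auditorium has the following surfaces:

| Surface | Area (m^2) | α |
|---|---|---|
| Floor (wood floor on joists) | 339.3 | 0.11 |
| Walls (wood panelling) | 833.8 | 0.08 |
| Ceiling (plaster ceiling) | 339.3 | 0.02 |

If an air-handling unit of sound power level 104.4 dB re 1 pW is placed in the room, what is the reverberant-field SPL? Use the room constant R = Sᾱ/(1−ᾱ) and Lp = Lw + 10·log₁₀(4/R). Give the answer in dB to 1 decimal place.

89.6 dB

Σ(Sᵢαᵢ) = 339.3×0.11 + 833.8×0.08 + 339.3×0.02 = 110.813; total area S = 1512.4 m^2.
ᾱ = 0.0733, so room constant R = A/(1−ᾱ) = 119.578 m^2.
Lp = Lw + 10 log₁₀(4/R) = 104.4 -14.76 = 89.6 dB.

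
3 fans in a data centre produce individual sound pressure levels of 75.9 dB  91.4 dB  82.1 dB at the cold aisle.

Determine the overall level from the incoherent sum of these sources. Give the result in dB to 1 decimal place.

92.0 dB

Converting to relative power and adding: 10^(75.9/10) + 10^(91.4/10) + 10^(82.1/10) = 1.581e+09.
Combined level = 10 log₁₀(1.581e+09) = 92.0 dB.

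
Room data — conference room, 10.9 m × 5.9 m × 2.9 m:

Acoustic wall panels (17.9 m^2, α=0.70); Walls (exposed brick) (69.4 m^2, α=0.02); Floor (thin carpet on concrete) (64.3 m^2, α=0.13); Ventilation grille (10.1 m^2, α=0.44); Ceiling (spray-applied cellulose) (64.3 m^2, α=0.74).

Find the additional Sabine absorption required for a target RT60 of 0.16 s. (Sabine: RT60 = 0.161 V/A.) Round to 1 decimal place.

Total absorption A₁ = 17.9×0.70 + 69.4×0.02 + 64.3×0.13 + 10.1×0.44 + 64.3×0.74
  = 12.530 + 1.388 + 8.359 + 4.444 + 47.582 = 74.303 m^2 sabins.
For T = 0.16 s, need A₂ = 0.161·V/T = 0.161·186.499/0.16 = 187.665 sabins.
Shortfall: 187.665 − 74.303 = 113.4 sabins.

113.4 sabins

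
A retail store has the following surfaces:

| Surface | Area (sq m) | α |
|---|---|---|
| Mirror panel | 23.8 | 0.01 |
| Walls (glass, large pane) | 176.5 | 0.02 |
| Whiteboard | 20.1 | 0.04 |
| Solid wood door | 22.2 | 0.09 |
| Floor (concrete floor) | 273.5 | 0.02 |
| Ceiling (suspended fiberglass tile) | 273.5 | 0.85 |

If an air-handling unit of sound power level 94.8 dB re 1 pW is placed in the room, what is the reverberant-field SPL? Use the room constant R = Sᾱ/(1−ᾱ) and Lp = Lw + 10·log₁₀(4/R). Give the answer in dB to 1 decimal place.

75.3 dB

A = 244.515 sabins; S = 789.6 sq m.
ᾱ = 244.515/789.6 = 0.3097; R = Sᾱ/(1−ᾱ) = 244.515/(1−0.3097) = 354.216 sq m.
Lp = Lw + 10 log₁₀(4/R) = 94.8 -19.47 = 75.3 dB.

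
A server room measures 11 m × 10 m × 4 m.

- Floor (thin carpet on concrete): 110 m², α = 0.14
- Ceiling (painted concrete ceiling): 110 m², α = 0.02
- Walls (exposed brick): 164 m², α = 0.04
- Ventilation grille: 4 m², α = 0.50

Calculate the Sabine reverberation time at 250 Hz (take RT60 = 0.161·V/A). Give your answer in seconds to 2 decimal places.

2.71 s

Total absorption A = 110×0.14 + 110×0.02 + 164×0.04 + 4×0.50
  = 15.400 + 2.200 + 6.560 + 2.000 = 26.160 m² sabins.
V = 11·10·4 = 440 m³.
RT60 = 0.161 · V / A = 0.161 × 440 / 26.160 = 2.71 s.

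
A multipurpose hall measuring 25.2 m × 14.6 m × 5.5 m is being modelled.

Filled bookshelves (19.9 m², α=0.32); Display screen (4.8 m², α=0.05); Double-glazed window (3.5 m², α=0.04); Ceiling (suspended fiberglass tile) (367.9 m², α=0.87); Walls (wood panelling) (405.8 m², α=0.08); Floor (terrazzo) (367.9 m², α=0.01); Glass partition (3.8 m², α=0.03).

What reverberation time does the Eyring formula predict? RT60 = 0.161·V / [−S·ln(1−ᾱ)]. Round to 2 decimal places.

Total surface area S = 19.9 + 4.8 + 3.5 + 367.9 + 405.8 + 367.9 + 3.8 = 1173.6 m².
Σ(Sᵢαᵢ) = 19.9×0.32 + 4.8×0.05 + 3.5×0.04 + 367.9×0.87 + 405.8×0.08 + 367.9×0.01 + 3.8×0.03 = 363.078.
ᾱ = 363.078 / 1173.6 = 0.3094.
Eyring denominator: −S ln(1−ᾱ) = 434.460.
V = 25.2 × 14.6 × 5.5 = 2023.56 m³.
RT60 = 0.161 × 2023.56 / 434.460 = 0.75 s.

0.75 seconds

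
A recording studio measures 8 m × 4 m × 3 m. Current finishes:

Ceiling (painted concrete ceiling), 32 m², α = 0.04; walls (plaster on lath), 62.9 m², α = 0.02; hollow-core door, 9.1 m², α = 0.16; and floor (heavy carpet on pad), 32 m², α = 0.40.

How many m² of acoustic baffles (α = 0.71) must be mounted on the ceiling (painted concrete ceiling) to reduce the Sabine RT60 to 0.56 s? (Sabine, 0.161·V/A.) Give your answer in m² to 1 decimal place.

A₁ = Σ Sᵢαᵢ = 32·0.04 + 62.9·0.02 + 9.1·0.16 + 32·0.40 = 16.794 sabins.
Required A₂ = 0.161·96/0.56 = 27.600 sabins.
ΔA needed = 27.600 − 16.794 = 10.806 sabins.
Net gain per m²: Δα = 0.71 − 0.04 = 0.67.
Area = ΔA/Δα = 10.806/0.67 = 16.1 m².

16.1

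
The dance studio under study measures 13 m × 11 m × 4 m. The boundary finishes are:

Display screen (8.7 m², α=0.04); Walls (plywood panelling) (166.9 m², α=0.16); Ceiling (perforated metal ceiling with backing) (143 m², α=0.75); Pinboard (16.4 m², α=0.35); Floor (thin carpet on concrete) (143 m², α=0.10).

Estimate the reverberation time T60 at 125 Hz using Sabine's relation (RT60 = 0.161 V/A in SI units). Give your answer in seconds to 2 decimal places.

Equivalent absorption area: A = 8.7·0.04 + 166.9·0.16 + 143·0.75 + 16.4·0.35 + 143·0.10 = 154.342 m².
Room volume: 572 m³.
RT60 = 0.161 · V / A = 0.161 × 572 / 154.342 = 0.60 s.

0.60 sec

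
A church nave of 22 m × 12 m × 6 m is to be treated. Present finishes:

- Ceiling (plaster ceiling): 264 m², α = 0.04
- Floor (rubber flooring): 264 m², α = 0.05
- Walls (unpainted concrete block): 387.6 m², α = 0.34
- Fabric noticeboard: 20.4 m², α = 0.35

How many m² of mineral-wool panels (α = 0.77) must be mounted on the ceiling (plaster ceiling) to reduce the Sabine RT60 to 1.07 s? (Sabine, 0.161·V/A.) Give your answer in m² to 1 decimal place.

Total absorption A₁ = 264·0.04 + 264·0.05 + 387.6·0.34 + 20.4·0.35
  = 10.560 + 13.200 + 131.784 + 7.140 = 162.684 m² sabins.
Required A₂ = 0.161·1584/1.07 = 238.340 sabins.
Absorption to add: 238.340 − 162.684 = 75.656 sabins.
Net gain per m²: Δα = 0.77 − 0.04 = 0.73.
Area = ΔA/Δα = 75.656/0.73 = 103.6 m².

103.6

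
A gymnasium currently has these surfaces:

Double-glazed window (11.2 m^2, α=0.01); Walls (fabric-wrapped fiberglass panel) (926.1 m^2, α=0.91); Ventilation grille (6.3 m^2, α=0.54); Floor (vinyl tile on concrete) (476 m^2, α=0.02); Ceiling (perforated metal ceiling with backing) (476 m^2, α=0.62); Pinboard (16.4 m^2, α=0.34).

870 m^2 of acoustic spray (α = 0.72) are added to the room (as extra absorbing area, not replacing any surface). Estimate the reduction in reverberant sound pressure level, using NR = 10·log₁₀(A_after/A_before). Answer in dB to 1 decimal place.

Total absorption A_before = 11.2*0.01 + 926.1*0.91 + 6.3*0.54 + 476*0.02 + 476*0.62 + 16.4*0.34
  = 0.112 + 842.751 + 3.402 + 9.520 + 295.120 + 5.576 = 1156.481 m^2 sabins.
Added absorption = 870 × 0.72 = 626.400 sabins.
New total A_after = 1782.881 sabins.
Reduction = 10 log₁₀(A_after/A_before) = 10 log₁₀(1.5416) = 1.9 dB.

1.9 dB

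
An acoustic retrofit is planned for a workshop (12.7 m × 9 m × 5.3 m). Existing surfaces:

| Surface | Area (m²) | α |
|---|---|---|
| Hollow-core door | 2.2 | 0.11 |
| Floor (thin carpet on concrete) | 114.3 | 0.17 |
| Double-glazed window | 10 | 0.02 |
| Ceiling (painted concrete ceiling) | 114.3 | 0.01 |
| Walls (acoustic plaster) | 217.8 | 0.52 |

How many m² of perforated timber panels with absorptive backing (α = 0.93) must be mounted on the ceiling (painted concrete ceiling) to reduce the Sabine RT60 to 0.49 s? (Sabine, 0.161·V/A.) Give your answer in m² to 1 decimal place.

A₁ = Σ Sᵢαᵢ = 2.2*0.11 + 114.3*0.17 + 10*0.02 + 114.3*0.01 + 217.8*0.52 = 134.272 sabins.
V = 605.79 m³. Target absorption A₂ = 0.161 × 605.79 / 0.49 = 199.045 sabins.
Absorption to add: 199.045 − 134.272 = 64.773 sabins.
Net gain per m²: Δα = 0.93 − 0.01 = 0.92.
Area = ΔA/Δα = 64.773/0.92 = 70.4 m².

70.4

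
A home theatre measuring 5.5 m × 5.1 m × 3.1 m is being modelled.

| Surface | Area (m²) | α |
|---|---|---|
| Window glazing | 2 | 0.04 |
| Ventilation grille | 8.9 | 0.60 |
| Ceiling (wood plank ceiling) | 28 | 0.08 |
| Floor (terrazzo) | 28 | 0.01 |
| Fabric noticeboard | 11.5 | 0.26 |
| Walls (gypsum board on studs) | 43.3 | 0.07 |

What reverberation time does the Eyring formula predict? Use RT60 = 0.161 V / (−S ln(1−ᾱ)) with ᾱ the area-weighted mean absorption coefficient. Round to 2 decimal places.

0.94 sec

Total surface area S = 2 + 8.9 + 28 + 28 + 11.5 + 43.3 = 121.7 m².
Absorption A = 2×0.04 + 8.9×0.60 + 28×0.08 + 28×0.01 + 11.5×0.26 + 43.3×0.07 = 13.961 sabins.
ᾱ = 13.961 / 121.7 = 0.1147.
−S·ln(1−ᾱ) = −121.7 × ln(1 − 0.1147) = 14.827.
V = 5.5 × 5.1 × 3.1 = 86.955 m³.
RT60 = 0.161 × 86.955 / 14.827 = 0.94 s.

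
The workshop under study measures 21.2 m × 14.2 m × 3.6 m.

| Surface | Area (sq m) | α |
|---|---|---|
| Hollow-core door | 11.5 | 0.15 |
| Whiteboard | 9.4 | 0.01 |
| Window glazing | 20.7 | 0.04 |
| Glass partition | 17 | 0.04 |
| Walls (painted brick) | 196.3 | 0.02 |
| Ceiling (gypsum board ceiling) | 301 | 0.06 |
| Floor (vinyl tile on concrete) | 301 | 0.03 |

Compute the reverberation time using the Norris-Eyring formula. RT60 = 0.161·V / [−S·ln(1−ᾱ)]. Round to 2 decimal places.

4.98 s

S = Σ Sᵢ = 856.9 sq m.
Absorption A = 11.5·0.15 + 9.4·0.01 + 20.7·0.04 + 17·0.04 + 196.3·0.02 + 301·0.06 + 301·0.03 = 34.343 sabins.
Mean coefficient ᾱ = A/S = 0.0401.
−S·ln(1−ᾱ) = −856.9 × ln(1 − 0.0401) = 35.070.
V = 21.2 × 14.2 × 3.6 = 1083.744 m³.
RT60 = 0.161 × 1083.744 / 35.070 = 4.98 s.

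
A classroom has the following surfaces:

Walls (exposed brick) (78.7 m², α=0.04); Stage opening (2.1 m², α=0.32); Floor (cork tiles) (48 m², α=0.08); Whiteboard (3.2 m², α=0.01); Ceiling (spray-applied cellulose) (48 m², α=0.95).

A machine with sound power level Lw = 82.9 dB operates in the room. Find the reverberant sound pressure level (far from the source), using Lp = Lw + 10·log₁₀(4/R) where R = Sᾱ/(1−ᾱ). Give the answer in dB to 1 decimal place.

70.1 dB

A = 53.292 sabins; S = 180.0 m².
ᾱ = 53.292/180.0 = 0.2961; R = Sᾱ/(1−ᾱ) = 53.292/(1−0.2961) = 75.710 m².
Lp = Lw + 10 log₁₀(4/R) = 82.9 -12.77 = 70.1 dB.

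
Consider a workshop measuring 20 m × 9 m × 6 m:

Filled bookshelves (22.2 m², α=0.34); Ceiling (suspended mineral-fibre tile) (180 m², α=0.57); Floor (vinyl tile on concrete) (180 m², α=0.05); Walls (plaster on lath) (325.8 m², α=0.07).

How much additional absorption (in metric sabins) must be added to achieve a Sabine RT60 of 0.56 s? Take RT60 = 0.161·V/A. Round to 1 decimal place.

168.5 sabins

Equivalent absorption area: A₁ = 22.2·0.34 + 180·0.57 + 180·0.05 + 325.8·0.07 = 141.954 m².
Target A₂ = 0.161·1080/0.56 = 310.500 sabins (V = 1080 m³).
Additional absorption ΔA = 310.500 − 141.954 = 168.5 sabins.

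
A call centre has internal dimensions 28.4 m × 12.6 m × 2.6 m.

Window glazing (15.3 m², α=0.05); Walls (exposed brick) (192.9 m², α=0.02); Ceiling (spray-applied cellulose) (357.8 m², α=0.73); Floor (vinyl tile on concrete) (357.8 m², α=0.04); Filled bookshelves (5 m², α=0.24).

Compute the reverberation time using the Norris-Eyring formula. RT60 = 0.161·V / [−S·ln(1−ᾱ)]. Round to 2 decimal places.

0.45 sec

S = Σ Sᵢ = 928.8 m².
Absorption A = 15.3×0.05 + 192.9×0.02 + 357.8×0.73 + 357.8×0.04 + 5×0.24 = 281.329 sabins.
Mean coefficient ᾱ = A/S = 0.3029.
−S·ln(1−ᾱ) = −928.8 × ln(1 − 0.3029) = 335.136.
V = 28.4 × 12.6 × 2.6 = 930.384 m³.
RT60 = 0.161 × 930.384 / 335.136 = 0.45 s.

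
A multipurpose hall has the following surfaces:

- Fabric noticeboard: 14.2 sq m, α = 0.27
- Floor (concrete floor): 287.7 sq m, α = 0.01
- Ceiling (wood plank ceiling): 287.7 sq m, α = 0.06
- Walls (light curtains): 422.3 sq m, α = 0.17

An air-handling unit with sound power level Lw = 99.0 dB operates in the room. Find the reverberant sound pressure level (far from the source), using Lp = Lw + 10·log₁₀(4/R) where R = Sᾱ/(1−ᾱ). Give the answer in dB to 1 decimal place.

84.8 dB

A = 95.764 sabins; S = 1011.9 sq m.
ᾱ = 95.764/1011.9 = 0.0946; R = Sᾱ/(1−ᾱ) = 95.764/(1−0.0946) = 105.770 sq m.
Lp = 99.0 + 10·log₁₀(4/105.770) = 99.0 + (-14.22) = 84.8 dB.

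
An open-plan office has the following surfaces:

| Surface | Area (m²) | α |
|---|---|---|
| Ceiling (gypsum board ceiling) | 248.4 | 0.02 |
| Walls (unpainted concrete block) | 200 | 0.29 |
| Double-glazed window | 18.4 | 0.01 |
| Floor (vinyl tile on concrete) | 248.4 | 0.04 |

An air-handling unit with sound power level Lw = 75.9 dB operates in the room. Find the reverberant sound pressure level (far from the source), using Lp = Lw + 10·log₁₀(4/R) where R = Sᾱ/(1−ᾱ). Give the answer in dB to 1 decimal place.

62.8 dB

Σ(Sᵢαᵢ) = 248.4·0.02 + 200·0.29 + 18.4·0.01 + 248.4·0.04 = 73.088; total area S = 715.2 m².
ᾱ = 0.1022, so room constant R = A/(1−ᾱ) = 81.408 m².
Lp = Lw + 10 log₁₀(4/R) = 75.9 -13.09 = 62.8 dB.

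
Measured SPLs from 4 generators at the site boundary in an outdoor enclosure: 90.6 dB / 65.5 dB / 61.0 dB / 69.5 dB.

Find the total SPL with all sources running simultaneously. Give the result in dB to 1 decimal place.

90.7 dB

Σ 10^(Lᵢ/10) = 1.162e+09.
Combined level = 10 log₁₀(1.162e+09) = 90.7 dB.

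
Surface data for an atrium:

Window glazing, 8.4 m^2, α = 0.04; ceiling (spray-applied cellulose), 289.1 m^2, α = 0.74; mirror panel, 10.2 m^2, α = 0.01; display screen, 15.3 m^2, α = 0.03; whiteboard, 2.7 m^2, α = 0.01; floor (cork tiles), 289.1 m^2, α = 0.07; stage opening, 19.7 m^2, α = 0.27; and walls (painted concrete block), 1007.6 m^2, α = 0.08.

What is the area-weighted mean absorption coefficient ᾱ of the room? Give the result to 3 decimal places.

Total surface area S = 1642.1 m^2.
Weighted sum Σ Sα = 321.022.
ᾱ = A/S = 0.195.

0.195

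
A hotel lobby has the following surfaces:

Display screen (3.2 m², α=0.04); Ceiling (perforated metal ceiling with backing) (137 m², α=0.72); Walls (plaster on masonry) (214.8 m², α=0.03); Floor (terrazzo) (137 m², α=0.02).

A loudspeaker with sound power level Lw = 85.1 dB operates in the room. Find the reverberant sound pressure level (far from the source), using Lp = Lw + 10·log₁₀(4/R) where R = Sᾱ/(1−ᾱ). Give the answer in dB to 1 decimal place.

Σ(Sᵢαᵢ) = 3.2×0.04 + 137×0.72 + 214.8×0.03 + 137×0.02 = 107.952; total area S = 492.0 m².
ᾱ = 107.952/492.0 = 0.2194; R = Sᾱ/(1−ᾱ) = 107.952/(1−0.2194) = 138.294 m².
Lp = Lw + 10 log₁₀(4/R) = 85.1 -15.39 = 69.7 dB.

69.7 dB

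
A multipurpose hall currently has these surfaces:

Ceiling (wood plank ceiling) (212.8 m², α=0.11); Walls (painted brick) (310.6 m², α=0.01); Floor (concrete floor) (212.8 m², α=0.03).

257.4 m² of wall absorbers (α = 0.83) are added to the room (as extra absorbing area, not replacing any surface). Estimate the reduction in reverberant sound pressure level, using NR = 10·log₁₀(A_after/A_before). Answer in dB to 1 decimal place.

8.7 dB

Total absorption A_before = 212.8·0.11 + 310.6·0.01 + 212.8·0.03
  = 23.408 + 3.106 + 6.384 = 32.898 m² sabins.
Treatment contributes 257.4·0.83 = 213.642 sabins.
A_after = 32.898 + 213.642 = 246.540 sabins.
Reduction = 10 log₁₀(A_after/A_before) = 10 log₁₀(7.4941) = 8.7 dB.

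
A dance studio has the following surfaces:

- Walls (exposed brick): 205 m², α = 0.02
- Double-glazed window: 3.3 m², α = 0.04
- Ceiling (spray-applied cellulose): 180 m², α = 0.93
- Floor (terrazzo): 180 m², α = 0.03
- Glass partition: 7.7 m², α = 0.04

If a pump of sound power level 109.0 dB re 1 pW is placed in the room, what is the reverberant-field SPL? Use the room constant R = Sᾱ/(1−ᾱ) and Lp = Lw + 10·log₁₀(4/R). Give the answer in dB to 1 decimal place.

90.9 dB

A = 177.340 sabins; S = 576.0 m².
ᾱ = 177.340/576.0 = 0.3079; R = Sᾱ/(1−ᾱ) = 177.340/(1−0.3079) = 256.235 m².
Lp = Lw + 10 log₁₀(4/R) = 109.0 -18.07 = 90.9 dB.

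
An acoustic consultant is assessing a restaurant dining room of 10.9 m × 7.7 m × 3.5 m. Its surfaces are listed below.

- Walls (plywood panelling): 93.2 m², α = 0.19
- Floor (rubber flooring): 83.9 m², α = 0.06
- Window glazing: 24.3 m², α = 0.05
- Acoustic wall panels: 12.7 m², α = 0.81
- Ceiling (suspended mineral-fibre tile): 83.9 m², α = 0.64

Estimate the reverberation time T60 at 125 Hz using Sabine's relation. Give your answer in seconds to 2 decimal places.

A = Σ Sᵢαᵢ = 93.2×0.19 + 83.9×0.06 + 24.3×0.05 + 12.7×0.81 + 83.9×0.64 = 87.940 sabins.
Volume V = 10.9 × 7.7 × 3.5 = 293.755 m³.
Sabine: RT60 = 0.161 × 293.755 / 87.940 = 0.54 s.

0.54 s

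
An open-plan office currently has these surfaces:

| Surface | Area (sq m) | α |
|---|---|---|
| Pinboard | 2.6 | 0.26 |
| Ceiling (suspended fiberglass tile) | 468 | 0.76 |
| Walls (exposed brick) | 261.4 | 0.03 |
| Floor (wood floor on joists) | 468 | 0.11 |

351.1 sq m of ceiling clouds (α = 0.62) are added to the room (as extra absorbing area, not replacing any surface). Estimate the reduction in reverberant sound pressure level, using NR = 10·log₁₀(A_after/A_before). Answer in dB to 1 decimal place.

1.8 dB

Equivalent absorption area: A_before = 2.6*0.26 + 468*0.76 + 261.4*0.03 + 468*0.11 = 415.678 sq m.
Treatment contributes 351.1·0.62 = 217.682 sabins.
A_after = 415.678 + 217.682 = 633.360 sabins.
NR = 10·log₁₀(633.360/415.678) = 1.8 dB.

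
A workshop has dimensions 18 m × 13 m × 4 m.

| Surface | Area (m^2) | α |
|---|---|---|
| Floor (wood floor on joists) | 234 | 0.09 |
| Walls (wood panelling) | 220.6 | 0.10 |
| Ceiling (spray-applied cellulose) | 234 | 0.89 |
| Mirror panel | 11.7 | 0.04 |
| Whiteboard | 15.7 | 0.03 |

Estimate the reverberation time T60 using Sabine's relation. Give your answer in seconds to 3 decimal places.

0.597 s

A = Σ Sᵢαᵢ = 234*0.09 + 220.6*0.10 + 234*0.89 + 11.7*0.04 + 15.7*0.03 = 252.319 sabins.
V = 18·13·4 = 936 m³.
T = 0.161 V/A = 0.161·936/252.319 = 0.597 s.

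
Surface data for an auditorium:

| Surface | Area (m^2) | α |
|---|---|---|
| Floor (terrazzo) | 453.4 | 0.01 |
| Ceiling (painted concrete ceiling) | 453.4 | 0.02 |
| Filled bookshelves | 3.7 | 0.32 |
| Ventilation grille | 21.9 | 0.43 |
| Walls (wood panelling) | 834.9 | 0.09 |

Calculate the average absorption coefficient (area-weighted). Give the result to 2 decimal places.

0.06

S = Σ Sᵢ = 453.4 + 453.4 + 3.7 + 21.9 + 834.9 = 1767.3 m^2.
A = 453.4×0.01 + 453.4×0.02 + 3.7×0.32 + 21.9×0.43 + 834.9×0.09 = 99.344 sabins.
ᾱ = 99.344 / 1767.3 = 0.06.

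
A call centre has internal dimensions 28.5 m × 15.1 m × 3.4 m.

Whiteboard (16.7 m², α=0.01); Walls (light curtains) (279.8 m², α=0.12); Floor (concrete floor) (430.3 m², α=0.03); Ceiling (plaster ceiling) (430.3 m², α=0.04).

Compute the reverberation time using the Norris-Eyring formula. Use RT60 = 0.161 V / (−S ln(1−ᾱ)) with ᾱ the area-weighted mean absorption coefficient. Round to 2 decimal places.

Total surface area S = 16.7 + 279.8 + 430.3 + 430.3 = 1157.1 m².
Absorption A = 16.7×0.01 + 279.8×0.12 + 430.3×0.03 + 430.3×0.04 = 63.864 sabins.
ᾱ = 63.864 / 1157.1 = 0.0552.
Eyring denominator: −S ln(1−ᾱ) = 65.702.
V = 28.5 × 15.1 × 3.4 = 1463.19 m³.
RT60 = 0.161 × 1463.19 / 65.702 = 3.59 s.

3.59 s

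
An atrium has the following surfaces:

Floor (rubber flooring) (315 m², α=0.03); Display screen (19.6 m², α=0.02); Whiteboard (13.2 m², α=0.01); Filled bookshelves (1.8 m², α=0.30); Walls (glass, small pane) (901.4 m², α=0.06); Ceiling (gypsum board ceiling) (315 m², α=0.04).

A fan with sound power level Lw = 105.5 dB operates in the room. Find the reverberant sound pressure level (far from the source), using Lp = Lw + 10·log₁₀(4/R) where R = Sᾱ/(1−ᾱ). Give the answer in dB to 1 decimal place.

92.4 dB

Σ(Sᵢαᵢ) = 315×0.03 + 19.6×0.02 + 13.2×0.01 + 1.8×0.30 + 901.4×0.06 + 315×0.04 = 77.198; total area S = 1566.0 m².
ᾱ = 77.198/1566.0 = 0.0493; R = Sᾱ/(1−ᾱ) = 77.198/(1−0.0493) = 81.201 m².
Lp = Lw + 10 log₁₀(4/R) = 105.5 -13.08 = 92.4 dB.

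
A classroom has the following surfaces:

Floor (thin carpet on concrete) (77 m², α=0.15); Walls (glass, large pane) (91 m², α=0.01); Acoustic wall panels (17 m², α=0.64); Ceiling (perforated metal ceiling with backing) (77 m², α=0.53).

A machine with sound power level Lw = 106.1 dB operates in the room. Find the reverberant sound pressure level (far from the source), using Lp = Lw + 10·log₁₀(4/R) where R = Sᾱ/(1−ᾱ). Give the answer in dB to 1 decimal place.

92.8 dB

Σ(Sᵢαᵢ) = 77×0.15 + 91×0.01 + 17×0.64 + 77×0.53 = 64.150; total area S = 262.0 m².
ᾱ = 0.2448, so room constant R = A/(1−ᾱ) = 84.944 m².
Lp = Lw + 10 log₁₀(4/R) = 106.1 -13.27 = 92.8 dB.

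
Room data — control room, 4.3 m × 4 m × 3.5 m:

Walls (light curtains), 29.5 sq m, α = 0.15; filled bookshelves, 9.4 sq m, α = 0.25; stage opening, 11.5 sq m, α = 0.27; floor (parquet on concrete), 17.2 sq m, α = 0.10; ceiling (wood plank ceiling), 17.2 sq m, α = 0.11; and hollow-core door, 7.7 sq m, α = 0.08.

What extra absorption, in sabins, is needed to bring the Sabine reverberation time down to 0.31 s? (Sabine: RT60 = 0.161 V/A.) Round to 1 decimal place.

17.2 sabins

Equivalent absorption area: A₁ = 29.5×0.15 + 9.4×0.25 + 11.5×0.27 + 17.2×0.10 + 17.2×0.11 + 7.7×0.08 = 14.108 sq m.
V = 60.2 m³. Required absorption A₂ = 0.161 × 60.2 / 0.31 = 31.265 sabins.
Additional absorption ΔA = 31.265 − 14.108 = 17.2 sabins.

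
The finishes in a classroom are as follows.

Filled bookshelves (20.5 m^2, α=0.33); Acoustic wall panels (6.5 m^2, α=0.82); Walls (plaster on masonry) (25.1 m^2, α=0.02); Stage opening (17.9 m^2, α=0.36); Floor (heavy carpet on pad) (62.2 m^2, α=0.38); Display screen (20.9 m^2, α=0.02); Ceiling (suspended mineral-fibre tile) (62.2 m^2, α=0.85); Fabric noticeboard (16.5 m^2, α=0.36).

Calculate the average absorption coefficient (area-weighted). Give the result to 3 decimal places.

S = Σ Sᵢ = 20.5 + 6.5 + 25.1 + 17.9 + 62.2 + 20.9 + 62.2 + 16.5 = 231.8 m^2.
Weighted sum Σ Sα = 101.905.
ᾱ = 101.905 / 231.8 = 0.440.

0.440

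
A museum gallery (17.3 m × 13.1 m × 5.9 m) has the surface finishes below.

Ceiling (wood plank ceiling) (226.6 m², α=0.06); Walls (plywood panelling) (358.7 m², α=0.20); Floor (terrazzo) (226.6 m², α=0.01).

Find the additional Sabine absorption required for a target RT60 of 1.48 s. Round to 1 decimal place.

57.9 sabins

Equivalent absorption area: A₁ = 226.6·0.06 + 358.7·0.20 + 226.6·0.01 = 87.602 m².
V = 1337.117 m³. Required absorption A₂ = 0.161 × 1337.117 / 1.48 = 145.457 sabins.
Shortfall: 145.457 − 87.602 = 57.9 sabins.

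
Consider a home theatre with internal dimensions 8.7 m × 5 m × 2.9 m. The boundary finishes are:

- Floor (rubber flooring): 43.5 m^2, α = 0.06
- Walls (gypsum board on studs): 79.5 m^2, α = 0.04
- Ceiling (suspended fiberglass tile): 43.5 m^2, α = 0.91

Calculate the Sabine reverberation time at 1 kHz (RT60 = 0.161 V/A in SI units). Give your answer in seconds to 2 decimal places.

Summing Sᵢαᵢ: 2.610 + 3.180 + 39.585 → A = 45.375 sabins.
Room volume: 126.15 m³.
Sabine: RT60 = 0.161 × 126.15 / 45.375 = 0.45 s.

0.45 sec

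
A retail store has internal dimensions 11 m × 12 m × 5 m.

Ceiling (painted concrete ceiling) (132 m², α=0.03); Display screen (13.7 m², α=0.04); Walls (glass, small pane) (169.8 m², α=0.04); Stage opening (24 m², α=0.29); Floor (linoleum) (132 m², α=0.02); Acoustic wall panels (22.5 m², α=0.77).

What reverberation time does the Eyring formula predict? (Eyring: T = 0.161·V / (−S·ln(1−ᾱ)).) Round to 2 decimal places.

S = Σ Sᵢ = 494.0 m².
Absorption A = 132·0.03 + 13.7·0.04 + 169.8·0.04 + 24·0.29 + 132·0.02 + 22.5·0.77 = 38.225 sabins.
Mean coefficient ᾱ = A/S = 0.0774.
−S·ln(1−ᾱ) = −494.0 × ln(1 − 0.0774) = 39.796.
V = 11 × 12 × 5 = 660 m³.
T = 0.161·V/[−S·ln(1−ᾱ)] = 0.161·660/39.796 = 2.67 s.

2.67 sec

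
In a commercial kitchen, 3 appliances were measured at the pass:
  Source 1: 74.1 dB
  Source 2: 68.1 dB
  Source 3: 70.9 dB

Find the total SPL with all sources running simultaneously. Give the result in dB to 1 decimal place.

76.5 dB

Converting to relative power and adding: 10^(74.1/10) + 10^(68.1/10) + 10^(70.9/10) = 4.446e+07.
Combined level = 10 log₁₀(4.446e+07) = 76.5 dB.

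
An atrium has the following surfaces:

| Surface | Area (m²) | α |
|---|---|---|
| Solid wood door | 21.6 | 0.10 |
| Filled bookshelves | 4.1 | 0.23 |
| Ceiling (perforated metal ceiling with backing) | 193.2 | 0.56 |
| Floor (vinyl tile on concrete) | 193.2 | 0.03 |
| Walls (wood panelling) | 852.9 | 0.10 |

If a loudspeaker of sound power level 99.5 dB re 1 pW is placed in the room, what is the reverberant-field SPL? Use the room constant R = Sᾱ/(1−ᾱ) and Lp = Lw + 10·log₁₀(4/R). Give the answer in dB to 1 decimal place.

81.7 dB

Σ(Sᵢαᵢ) = 21.6·0.10 + 4.1·0.23 + 193.2·0.56 + 193.2·0.03 + 852.9·0.10 = 202.381; total area S = 1265.0 m².
ᾱ = 202.381/1265.0 = 0.1600; R = Sᾱ/(1−ᾱ) = 202.381/(1−0.1600) = 240.930 m².
Lp = 99.5 + 10·log₁₀(4/240.930) = 99.5 + (-17.80) = 81.7 dB.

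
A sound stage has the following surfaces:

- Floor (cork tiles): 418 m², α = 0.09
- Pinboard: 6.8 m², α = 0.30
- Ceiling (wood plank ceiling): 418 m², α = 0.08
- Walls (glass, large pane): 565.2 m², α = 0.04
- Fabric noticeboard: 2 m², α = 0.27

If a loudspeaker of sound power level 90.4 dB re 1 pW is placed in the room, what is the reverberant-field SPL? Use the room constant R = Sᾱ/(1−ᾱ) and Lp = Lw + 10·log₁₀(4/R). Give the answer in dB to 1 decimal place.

76.3 dB

Σ(Sᵢαᵢ) = 418·0.09 + 6.8·0.30 + 418·0.08 + 565.2·0.04 + 2·0.27 = 96.248; total area S = 1410.0 m².
ᾱ = 96.248/1410.0 = 0.0683; R = Sᾱ/(1−ᾱ) = 96.248/(1−0.0683) = 103.304 m².
Lp = Lw + 10 log₁₀(4/R) = 90.4 -14.12 = 76.3 dB.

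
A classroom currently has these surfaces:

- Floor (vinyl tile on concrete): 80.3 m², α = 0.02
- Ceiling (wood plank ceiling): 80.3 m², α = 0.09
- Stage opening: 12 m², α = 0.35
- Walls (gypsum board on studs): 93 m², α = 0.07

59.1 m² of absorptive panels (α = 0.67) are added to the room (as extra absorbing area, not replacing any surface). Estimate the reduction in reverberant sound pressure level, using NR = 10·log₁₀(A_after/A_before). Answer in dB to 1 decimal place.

Total absorption A_before = 80.3·0.02 + 80.3·0.09 + 12·0.35 + 93·0.07
  = 1.606 + 7.227 + 4.200 + 6.510 = 19.543 m² sabins.
Treatment contributes 59.1·0.67 = 39.597 sabins.
A_after = 19.543 + 39.597 = 59.140 sabins.
Reduction = 10 log₁₀(A_after/A_before) = 10 log₁₀(3.0261) = 4.8 dB.

4.8 dB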